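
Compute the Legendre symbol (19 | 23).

-1

Reciprocity: 19 ≡ 3 and 23 ≡ 3 (mod 4), so (19/23) = −(23/19).
Reduce top mod 19: now compute (4/19).
Pull out 2^2: since 19 ≡ 3 (mod 8), (2/19) = -1, so (2/19)^2 = +1.
Reached (1/19) = 1. Collecting the sign flips along the way, the symbol is -1.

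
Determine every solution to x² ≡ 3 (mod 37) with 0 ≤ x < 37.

15, 22

37 ≡ 1 (mod 4), so we find a root by search.
Trying successive values, 15² = 225 ≡ 3 (mod 37). The other root is 37 − 15 = 22.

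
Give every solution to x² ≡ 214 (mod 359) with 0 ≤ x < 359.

140, 219

Since 359 ≡ 3 (mod 4), a square root of 214 is 214^((359+1)/4) = 214^90 mod 359.
Repeated squaring: 214^2≡203, 214^4≡283, 214^8≡32, 214^16≡306, 214^32≡296, 214^64≡20 (mod 359).
214^90 = 214^(64+16+8+2) ≡ 219 (mod 359).
Check: 219² = 47961 ≡ 214 (mod 359). The two roots are 140 and 219.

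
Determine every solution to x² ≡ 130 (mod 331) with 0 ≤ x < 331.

46, 285

Since 331 ≡ 3 (mod 4), a square root of 130 is 130^((331+1)/4) = 130^83 mod 331.
Repeated squaring: 130^2≡19, 130^4≡30, 130^8≡238, 130^16≡43, 130^32≡194, 130^64≡233 (mod 331).
130^83 = 130^(64+16+2+1) ≡ 46 (mod 331).
Check: 46² = 2116 ≡ 130 (mod 331). The two roots are 46 and 285.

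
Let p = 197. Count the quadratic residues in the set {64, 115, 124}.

(64/197) = +1 → QR.
(115/197) = -1 → non-residue.
(124/197) = -1 → non-residue.
Total quadratic residues among the 3: 1.

1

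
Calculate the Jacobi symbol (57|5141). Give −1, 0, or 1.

-1

Reciprocity: 57 ≡ 1 and 5141 ≡ 1 (mod 4), so (57/5141) = +(5141/57).
Reduce top mod 57: now compute (11/57).
Reciprocity: 11 ≡ 3 and 57 ≡ 1 (mod 4), so (11/57) = +(57/11).
Reduce top mod 11: now compute (2/11).
Pull out 2: since 11 ≡ 3 (mod 8), (2/11) = -1.
Reached (1/11) = 1. Collecting the sign flips along the way, the symbol is -1.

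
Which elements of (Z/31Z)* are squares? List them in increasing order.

Square k = 1,…,15 (k and 31−k give the same square):
1²=1, 2²=4, 3²=9, 4²=16, 5²=25, 6²≡5, 7²≡18, 8²≡2, 9²≡19, 10²≡7, 11²≡28, 12²≡20, 13²≡14, 14²≡10, 15²≡8 (mod 31).
So the quadratic residues mod 31 are {1, 2, 4, 5, 7, 8, 9, 10, 14, 16, 18, 19, 20, 25, 28}.

1, 2, 4, 5, 7, 8, 9, 10, 14, 16, 18, 19, 20, 25, 28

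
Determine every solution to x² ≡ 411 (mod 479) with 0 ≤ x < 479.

37, 442

Since 479 ≡ 3 (mod 4), a square root of 411 is 411^((479+1)/4) = 411^120 mod 479.
Repeated squaring: 411^2≡313, 411^4≡253, 411^8≡302, 411^16≡194, 411^32≡274, 411^64≡352 (mod 479).
411^120 = 411^(64+32+16+8) ≡ 442 (mod 479).
Check: 442² = 195364 ≡ 411 (mod 479). The two roots are 37 and 442.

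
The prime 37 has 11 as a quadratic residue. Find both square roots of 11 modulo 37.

37 ≡ 1 (mod 4), so we find a root by search.
Trying successive values, 14² = 196 ≡ 11 (mod 37). The other root is 37 − 14 = 23.

14, 23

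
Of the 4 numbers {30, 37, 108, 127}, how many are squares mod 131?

1

(30/131) = -1 → non-residue.
(37/131) = -1 → non-residue.
(108/131) = +1 → QR.
(127/131) = -1 → non-residue.
Total quadratic residues among the 4: 1.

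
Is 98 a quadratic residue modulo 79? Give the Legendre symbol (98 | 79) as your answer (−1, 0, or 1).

Euler's criterion: (98/79) ≡ 19^39 (mod 79).
19^2 ≡ 45 (mod 79)
19^4 ≡ 50 (mod 79)
19^8 ≡ 51 (mod 79)
19^16 ≡ 73 (mod 79)
19^32 ≡ 36 (mod 79)
19^39 = 19^(32+4+2+1) ≡ 1 (mod 79).
Result is 1, so (98/79) = 1.

1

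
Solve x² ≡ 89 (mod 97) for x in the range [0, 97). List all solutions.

97 ≡ 1 (mod 4), so we find a root by search.
Trying successive values, 34² = 1156 ≡ 89 (mod 97). The other root is 97 − 34 = 63.

34, 63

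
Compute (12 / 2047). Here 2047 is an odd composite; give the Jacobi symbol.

-1

Pull out 2^2: since 2047 ≡ 7 (mod 8), (2/2047) = +1, so (2/2047)^2 = +1.
Reciprocity: 3 ≡ 3 and 2047 ≡ 3 (mod 4), so (3/2047) = −(2047/3).
Reduce top mod 3: now compute (1/3).
Reached (1/3) = 1. Collecting the sign flips along the way, the symbol is -1.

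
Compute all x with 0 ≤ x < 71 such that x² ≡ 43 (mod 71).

Since 71 ≡ 3 (mod 4), a square root of 43 is 43^((71+1)/4) = 43^18 mod 71.
Repeated squaring: 43^2≡3, 43^4≡9, 43^8≡10, 43^16≡29 (mod 71).
43^18 = 43^(16+2) ≡ 16 (mod 71).
Check: 16² = 256 ≡ 43 (mod 71). The two roots are 16 and 55.

16, 55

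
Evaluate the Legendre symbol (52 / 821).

-1

Euler's criterion: (52/821) ≡ 52^410 (mod 821).
52^2 ≡ 241 (mod 821)
52^4 ≡ 611 (mod 821)
52^8 ≡ 587 (mod 821)
52^16 ≡ 570 (mod 821)
52^32 ≡ 605 (mod 821)
52^64 ≡ 680 (mod 821)
52^128 ≡ 177 (mod 821)
52^256 ≡ 131 (mod 821)
52^410 = 52^(256+128+16+8+2) ≡ 820 (mod 821).
Result is 820 ≡ −1, so (52/821) = −1.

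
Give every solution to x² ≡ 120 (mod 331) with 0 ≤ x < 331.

Since 331 ≡ 3 (mod 4), a square root of 120 is 120^((331+1)/4) = 120^83 mod 331.
Repeated squaring: 120^2≡167, 120^4≡85, 120^8≡274, 120^16≡270, 120^32≡80, 120^64≡111 (mod 331).
120^83 = 120^(64+16+2+1) ≡ 293 (mod 331).
Check: 293² = 85849 ≡ 120 (mod 331). The two roots are 38 and 293.

38, 293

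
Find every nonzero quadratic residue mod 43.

Square k = 1,…,21 (k and 43−k give the same square):
1²=1, 2²=4, 3²=9, 4²=16, 5²=25, 6²=36, 7²≡6, 8²≡21, 9²≡38, 10²≡14, 11²≡35, 12²≡15, 13²≡40, 14²≡24, 15²≡10, 16²≡41, 17²≡31, 18²≡23, 19²≡17, 20²≡13, 21²≡11 (mod 43).
So the quadratic residues mod 43 are {1, 4, 6, 9, 10, 11, 13, 14, 15, 16, 17, 21, 23, 24, 25, 31, 35, 36, 38, 40, 41}.

1 4 6 9 10 11 13 14 15 16 17 21 23 24 25 31 35 36 38 40 41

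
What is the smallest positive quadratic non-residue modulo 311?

11

(2/311) = +1, so 2 is a residue.
(3/311) = +1, so 3 is a residue.
(4/311) = +1, so 4 is a residue.
(5/311) = +1, so 5 is a residue.
(6/311) = +1, so 6 is a residue.
(7/311) = +1, so 7 is a residue.
(8/311) = +1, so 8 is a residue.
(9/311) = +1, so 9 is a residue.
(10/311) = +1, so 10 is a residue.
(11/311) = −1, so 11 is the smallest positive non-residue mod 311.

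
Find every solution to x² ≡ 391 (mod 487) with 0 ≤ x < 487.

216, 271

Since 487 ≡ 3 (mod 4), a square root of 391 is 391^((487+1)/4) = 391^122 mod 487.
Repeated squaring: 391^2≡450, 391^4≡395, 391^8≡185, 391^16≡135, 391^32≡206, 391^64≡67 (mod 487).
391^122 = 391^(64+32+16+8+2) ≡ 271 (mod 487).
Check: 271² = 73441 ≡ 391 (mod 487). The two roots are 216 and 271.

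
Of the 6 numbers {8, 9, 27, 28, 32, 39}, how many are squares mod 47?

5

(8/47) = +1 → QR.
(9/47) = +1 → QR.
(27/47) = +1 → QR.
(28/47) = +1 → QR.
(32/47) = +1 → QR.
(39/47) = -1 → non-residue.
Total quadratic residues among the 6: 5.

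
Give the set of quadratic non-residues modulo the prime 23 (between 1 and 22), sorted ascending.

5,7,10,11,14,15,17,19,20,21,22

Square k = 1,…,11 (k and 23−k give the same square):
1²=1, 2²=4, 3²=9, 4²=16, 5²≡2, 6²≡13, 7²≡3, 8²≡18, 9²≡12, 10²≡8, 11²≡6 (mod 23).
The residues are {1, 2, 3, 4, 6, 8, 9, 12, 13, 16, 18}; the non-residues are the remaining 11 nonzero classes.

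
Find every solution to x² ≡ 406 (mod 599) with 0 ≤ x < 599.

248, 351

Since 599 ≡ 3 (mod 4), a square root of 406 is 406^((599+1)/4) = 406^150 mod 599.
Repeated squaring: 406^2≡111, 406^4≡341, 406^8≡75, 406^16≡234, 406^32≡247, 406^64≡510, 406^128≡134 (mod 599).
406^150 = 406^(128+16+4+2) ≡ 351 (mod 599).
Check: 351² = 123201 ≡ 406 (mod 599). The two roots are 248 and 351.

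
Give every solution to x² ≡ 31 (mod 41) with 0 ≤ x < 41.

20, 21

41 ≡ 1 (mod 4), so we find a root by search.
Trying successive values, 20² = 400 ≡ 31 (mod 41). The other root is 41 − 20 = 21.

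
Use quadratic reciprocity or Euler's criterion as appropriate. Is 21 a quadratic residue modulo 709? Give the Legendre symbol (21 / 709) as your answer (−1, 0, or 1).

Reciprocity: 21 ≡ 1 and 709 ≡ 1 (mod 4), so (21/709) = +(709/21).
Reduce top mod 21: now compute (16/21).
Pull out 2^4: since 21 ≡ 5 (mod 8), (2/21) = -1, so (2/21)^4 = +1.
Reached (1/21) = 1. Collecting the sign flips along the way, the symbol is +1.

1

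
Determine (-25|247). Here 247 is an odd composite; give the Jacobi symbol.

First reduce: -25 ≡ 222 (mod 247).
Pull out 2: since 247 ≡ 7 (mod 8), (2/247) = +1.
Reciprocity: 111 ≡ 3 and 247 ≡ 3 (mod 4), so (111/247) = −(247/111).
Reduce top mod 111: now compute (25/111).
Reciprocity: 25 ≡ 1 and 111 ≡ 3 (mod 4), so (25/111) = +(111/25).
Reduce top mod 25: now compute (11/25).
Reciprocity: 11 ≡ 3 and 25 ≡ 1 (mod 4), so (11/25) = +(25/11).
Reduce top mod 11: now compute (3/11).
Reciprocity: 3 ≡ 3 and 11 ≡ 3 (mod 4), so (3/11) = −(11/3).
Reduce top mod 3: now compute (2/3).
Pull out 2: since 3 ≡ 3 (mod 8), (2/3) = -1.
Reached (1/3) = 1. Collecting the sign flips along the way, the symbol is -1.

-1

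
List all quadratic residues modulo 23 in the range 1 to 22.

Square k = 1,…,11 (k and 23−k give the same square):
1²=1, 2²=4, 3²=9, 4²=16, 5²≡2, 6²≡13, 7²≡3, 8²≡18, 9²≡12, 10²≡8, 11²≡6 (mod 23).
So the quadratic residues mod 23 are {1, 2, 3, 4, 6, 8, 9, 12, 13, 16, 18}.

1 2 3 4 6 8 9 12 13 16 18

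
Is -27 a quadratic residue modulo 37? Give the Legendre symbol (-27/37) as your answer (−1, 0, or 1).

1

First reduce: -27 ≡ 10 (mod 37).
Pull out 2: since 37 ≡ 5 (mod 8), (2/37) = -1.
Reciprocity: 5 ≡ 1 and 37 ≡ 1 (mod 4), so (5/37) = +(37/5).
Reduce top mod 5: now compute (2/5).
Pull out 2: since 5 ≡ 5 (mod 8), (2/5) = -1.
Reached (1/5) = 1. Collecting the sign flips along the way, the symbol is +1.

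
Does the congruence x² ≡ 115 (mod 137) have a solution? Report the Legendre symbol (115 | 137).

1

Euler's criterion: (115/137) ≡ 115^68 (mod 137).
115^2 ≡ 73 (mod 137)
115^4 ≡ 123 (mod 137)
115^8 ≡ 59 (mod 137)
115^16 ≡ 56 (mod 137)
115^32 ≡ 122 (mod 137)
115^64 ≡ 88 (mod 137)
115^68 = 115^(64+4) ≡ 1 (mod 137).
Result is 1, so (115/137) = 1.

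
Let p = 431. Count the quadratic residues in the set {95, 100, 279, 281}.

(95/431) = +1 → QR.
(100/431) = +1 → QR.
(279/431) = -1 → non-residue.
(281/431) = -1 → non-residue.
Total quadratic residues among the 4: 2.

2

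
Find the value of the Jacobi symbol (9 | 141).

0

Reciprocity: 9 ≡ 1 and 141 ≡ 1 (mod 4), so (9/141) = +(141/9).
Reduce top mod 9: now compute (6/9).
Pull out 2: since 9 ≡ 1 (mod 8), (2/9) = +1.
Reciprocity: 3 ≡ 3 and 9 ≡ 1 (mod 4), so (3/9) = +(9/3).
Reduce top mod 3: now compute (0/3).
Top reduces to 0: gcd > 1, so the symbol is 0.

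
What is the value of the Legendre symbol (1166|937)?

Euler's criterion: (1166/937) ≡ 229^468 (mod 937).
229^2 ≡ 906 (mod 937)
229^4 ≡ 24 (mod 937)
229^8 ≡ 576 (mod 937)
229^16 ≡ 78 (mod 937)
229^32 ≡ 462 (mod 937)
229^64 ≡ 745 (mod 937)
229^128 ≡ 321 (mod 937)
229^256 ≡ 908 (mod 937)
229^468 = 229^(256+128+64+16+4) ≡ 936 (mod 937).
Result is 936 ≡ −1, so (1166/937) = −1.

-1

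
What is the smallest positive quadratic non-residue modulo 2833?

(2/2833) = +1, so 2 is a residue.
(3/2833) = +1, so 3 is a residue.
(4/2833) = +1, so 4 is a residue.
(5/2833) = −1, so 5 is the smallest positive non-residue mod 2833.

5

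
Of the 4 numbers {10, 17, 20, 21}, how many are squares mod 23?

0

(10/23) = -1 → non-residue.
(17/23) = -1 → non-residue.
(20/23) = -1 → non-residue.
(21/23) = -1 → non-residue.
Total quadratic residues among the 4: 0.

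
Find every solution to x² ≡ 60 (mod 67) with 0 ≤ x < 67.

23, 44

Since 67 ≡ 3 (mod 4), a square root of 60 is 60^((67+1)/4) = 60^17 mod 67.
Repeated squaring: 60^2≡49, 60^4≡56, 60^8≡54, 60^16≡35 (mod 67).
60^17 = 60^(16+1) ≡ 23 (mod 67).
Check: 23² = 529 ≡ 60 (mod 67). The two roots are 23 and 44.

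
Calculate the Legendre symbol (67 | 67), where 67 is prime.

0

First reduce: 67 ≡ 0 (mod 67).
Top reduces to 0: gcd > 1, so the symbol is 0.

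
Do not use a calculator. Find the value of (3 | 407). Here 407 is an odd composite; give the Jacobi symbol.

Reciprocity: 3 ≡ 3 and 407 ≡ 3 (mod 4), so (3/407) = −(407/3).
Reduce top mod 3: now compute (2/3).
Pull out 2: since 3 ≡ 3 (mod 8), (2/3) = -1.
Reached (1/3) = 1. Collecting the sign flips along the way, the symbol is +1.

1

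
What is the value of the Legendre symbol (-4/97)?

First reduce: -4 ≡ 93 (mod 97).
Reciprocity: 93 ≡ 1 and 97 ≡ 1 (mod 4), so (93/97) = +(97/93).
Reduce top mod 93: now compute (4/93).
Pull out 2^2: since 93 ≡ 5 (mod 8), (2/93) = -1, so (2/93)^2 = +1.
Reached (1/93) = 1. Collecting the sign flips along the way, the symbol is +1.

1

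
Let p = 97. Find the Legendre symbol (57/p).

Euler's criterion: (57/97) ≡ 57^48 (mod 97).
57^2 ≡ 48 (mod 97)
57^4 ≡ 73 (mod 97)
57^8 ≡ 91 (mod 97)
57^16 ≡ 36 (mod 97)
57^32 ≡ 35 (mod 97)
57^48 = 57^(32+16) ≡ 96 (mod 97).
Result is 96 ≡ −1, so (57/97) = −1.

-1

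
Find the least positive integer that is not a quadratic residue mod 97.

(2/97) = +1, so 2 is a residue.
(3/97) = +1, so 3 is a residue.
(4/97) = +1, so 4 is a residue.
(5/97) = −1, so 5 is the smallest positive non-residue mod 97.

5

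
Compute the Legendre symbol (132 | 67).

First reduce: 132 ≡ 65 (mod 67).
Reciprocity: 65 ≡ 1 and 67 ≡ 3 (mod 4), so (65/67) = +(67/65).
Reduce top mod 65: now compute (2/65).
Pull out 2: since 65 ≡ 1 (mod 8), (2/65) = +1.
Reached (1/65) = 1. Collecting the sign flips along the way, the symbol is +1.

1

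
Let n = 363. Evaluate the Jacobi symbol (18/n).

0

Pull out 2: since 363 ≡ 3 (mod 8), (2/363) = -1.
Reciprocity: 9 ≡ 1 and 363 ≡ 3 (mod 4), so (9/363) = +(363/9).
Reduce top mod 9: now compute (3/9).
Reciprocity: 3 ≡ 3 and 9 ≡ 1 (mod 4), so (3/9) = +(9/3).
Reduce top mod 3: now compute (0/3).
Top reduces to 0: gcd > 1, so the symbol is 0.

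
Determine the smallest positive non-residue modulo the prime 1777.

(2/1777) = +1, so 2 is a residue.
(3/1777) = +1, so 3 is a residue.
(4/1777) = +1, so 4 is a residue.
(5/1777) = −1, so 5 is the smallest positive non-residue mod 1777.

5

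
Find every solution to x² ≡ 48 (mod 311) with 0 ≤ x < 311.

Since 311 ≡ 3 (mod 4), a square root of 48 is 48^((311+1)/4) = 48^78 mod 311.
Repeated squaring: 48^2≡127, 48^4≡268, 48^8≡294, 48^16≡289, 48^32≡173, 48^64≡73 (mod 311).
48^78 = 48^(64+8+4+2) ≡ 100 (mod 311).
Check: 100² = 10000 ≡ 48 (mod 311). The two roots are 100 and 211.

100, 211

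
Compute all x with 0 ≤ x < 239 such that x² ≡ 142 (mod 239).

57, 182

Since 239 ≡ 3 (mod 4), a square root of 142 is 142^((239+1)/4) = 142^60 mod 239.
Repeated squaring: 142^2≡88, 142^4≡96, 142^8≡134, 142^16≡31, 142^32≡5 (mod 239).
142^60 = 142^(32+16+8+4) ≡ 182 (mod 239).
Check: 182² = 33124 ≡ 142 (mod 239). The two roots are 57 and 182.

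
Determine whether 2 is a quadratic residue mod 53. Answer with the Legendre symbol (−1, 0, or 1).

Pull out 2: since 53 ≡ 5 (mod 8), (2/53) = -1.
Reached (1/53) = 1. Collecting the sign flips along the way, the symbol is -1.

-1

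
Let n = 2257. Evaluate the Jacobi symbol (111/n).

0

Reciprocity: 111 ≡ 3 and 2257 ≡ 1 (mod 4), so (111/2257) = +(2257/111).
Reduce top mod 111: now compute (37/111).
Reciprocity: 37 ≡ 1 and 111 ≡ 3 (mod 4), so (37/111) = +(111/37).
Reduce top mod 37: now compute (0/37).
Top reduces to 0: gcd > 1, so the symbol is 0.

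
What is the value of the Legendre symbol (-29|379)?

Euler's criterion: (-29/379) ≡ 350^189 (mod 379).
350^2 ≡ 83 (mod 379)
350^4 ≡ 67 (mod 379)
350^8 ≡ 320 (mod 379)
350^16 ≡ 70 (mod 379)
350^32 ≡ 352 (mod 379)
350^64 ≡ 350 (mod 379)
350^128 ≡ 83 (mod 379)
350^189 = 350^(128+32+16+8+4+1) ≡ 1 (mod 379).
Result is 1, so (-29/379) = 1.

1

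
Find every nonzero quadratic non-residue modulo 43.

2 3 5 7 8 12 18 19 20 22 26 27 28 29 30 32 33 34 37 39 42

Square k = 1,…,21 (k and 43−k give the same square):
1²=1, 2²=4, 3²=9, 4²=16, 5²=25, 6²=36, 7²≡6, 8²≡21, 9²≡38, 10²≡14, 11²≡35, 12²≡15, 13²≡40, 14²≡24, 15²≡10, 16²≡41, 17²≡31, 18²≡23, 19²≡17, 20²≡13, 21²≡11 (mod 43).
The residues are {1, 4, 6, 9, 10, 11, 13, 14, 15, 16, 17, 21, 23, 24, 25, 31, 35, 36, 38, 40, 41}; the non-residues are the remaining 21 nonzero classes.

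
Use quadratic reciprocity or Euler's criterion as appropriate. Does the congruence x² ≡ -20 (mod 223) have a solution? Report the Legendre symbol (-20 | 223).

Euler's criterion: (-20/223) ≡ 203^111 (mod 223).
203^2 ≡ 177 (mod 223)
203^4 ≡ 109 (mod 223)
203^8 ≡ 62 (mod 223)
203^16 ≡ 53 (mod 223)
203^32 ≡ 133 (mod 223)
203^64 ≡ 72 (mod 223)
203^111 = 203^(64+32+8+4+2+1) ≡ 1 (mod 223).
Result is 1, so (-20/223) = 1.

1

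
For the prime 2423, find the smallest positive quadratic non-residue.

5

(2/2423) = +1, so 2 is a residue.
(3/2423) = +1, so 3 is a residue.
(4/2423) = +1, so 4 is a residue.
(5/2423) = −1, so 5 is the smallest positive non-residue mod 2423.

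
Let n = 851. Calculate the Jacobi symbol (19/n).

Reciprocity: 19 ≡ 3 and 851 ≡ 3 (mod 4), so (19/851) = −(851/19).
Reduce top mod 19: now compute (15/19).
Reciprocity: 15 ≡ 3 and 19 ≡ 3 (mod 4), so (15/19) = −(19/15).
Reduce top mod 15: now compute (4/15).
Pull out 2^2: since 15 ≡ 7 (mod 8), (2/15) = +1, so (2/15)^2 = +1.
Reached (1/15) = 1. Collecting the sign flips along the way, the symbol is +1.

1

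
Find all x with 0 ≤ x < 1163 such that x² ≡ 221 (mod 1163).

534, 629

Since 1163 ≡ 3 (mod 4), a square root of 221 is 221^((1163+1)/4) = 221^291 mod 1163.
Repeated squaring: 221^2≡1158, 221^4≡25, 221^8≡625, 221^16≡1020, 221^32≡678, 221^64≡299, 221^128≡1013, 221^256≡403 (mod 1163).
221^291 = 221^(256+32+2+1) ≡ 534 (mod 1163).
Check: 534² = 285156 ≡ 221 (mod 1163). The two roots are 534 and 629.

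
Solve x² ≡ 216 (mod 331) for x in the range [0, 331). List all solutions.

116, 215

Since 331 ≡ 3 (mod 4), a square root of 216 is 216^((331+1)/4) = 216^83 mod 331.
Repeated squaring: 216^2≡316, 216^4≡225, 216^8≡313, 216^16≡324, 216^32≡49, 216^64≡84 (mod 331).
216^83 = 216^(64+16+2+1) ≡ 215 (mod 331).
Check: 215² = 46225 ≡ 216 (mod 331). The two roots are 116 and 215.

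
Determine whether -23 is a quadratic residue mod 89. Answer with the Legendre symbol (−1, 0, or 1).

-1

First reduce: -23 ≡ 66 (mod 89).
Pull out 2: since 89 ≡ 1 (mod 8), (2/89) = +1.
Reciprocity: 33 ≡ 1 and 89 ≡ 1 (mod 4), so (33/89) = +(89/33).
Reduce top mod 33: now compute (23/33).
Reciprocity: 23 ≡ 3 and 33 ≡ 1 (mod 4), so (23/33) = +(33/23).
Reduce top mod 23: now compute (10/23).
Pull out 2: since 23 ≡ 7 (mod 8), (2/23) = +1.
Reciprocity: 5 ≡ 1 and 23 ≡ 3 (mod 4), so (5/23) = +(23/5).
Reduce top mod 5: now compute (3/5).
Reciprocity: 3 ≡ 3 and 5 ≡ 1 (mod 4), so (3/5) = +(5/3).
Reduce top mod 3: now compute (2/3).
Pull out 2: since 3 ≡ 3 (mod 8), (2/3) = -1.
Reached (1/3) = 1. Collecting the sign flips along the way, the symbol is -1.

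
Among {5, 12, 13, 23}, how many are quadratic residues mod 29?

(5/29) = +1 → QR.
(12/29) = -1 → non-residue.
(13/29) = +1 → QR.
(23/29) = +1 → QR.
Total quadratic residues among the 4: 3.

3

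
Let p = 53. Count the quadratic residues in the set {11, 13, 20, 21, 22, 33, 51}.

(11/53) = +1 → QR.
(13/53) = +1 → QR.
(20/53) = -1 → non-residue.
(21/53) = -1 → non-residue.
(22/53) = -1 → non-residue.
(33/53) = -1 → non-residue.
(51/53) = -1 → non-residue.
Total quadratic residues among the 7: 2.

2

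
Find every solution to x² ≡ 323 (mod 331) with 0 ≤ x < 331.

150, 181

Since 331 ≡ 3 (mod 4), a square root of 323 is 323^((331+1)/4) = 323^83 mod 331.
Repeated squaring: 323^2≡64, 323^4≡124, 323^8≡150, 323^16≡323, 323^32≡64, 323^64≡124 (mod 331).
323^83 = 323^(64+16+2+1) ≡ 150 (mod 331).
Check: 150² = 22500 ≡ 323 (mod 331). The two roots are 150 and 181.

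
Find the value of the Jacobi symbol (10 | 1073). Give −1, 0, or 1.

Pull out 2: since 1073 ≡ 1 (mod 8), (2/1073) = +1.
Reciprocity: 5 ≡ 1 and 1073 ≡ 1 (mod 4), so (5/1073) = +(1073/5).
Reduce top mod 5: now compute (3/5).
Reciprocity: 3 ≡ 3 and 5 ≡ 1 (mod 4), so (3/5) = +(5/3).
Reduce top mod 3: now compute (2/3).
Pull out 2: since 3 ≡ 3 (mod 8), (2/3) = -1.
Reached (1/3) = 1. Collecting the sign flips along the way, the symbol is -1.

-1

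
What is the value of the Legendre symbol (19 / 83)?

Euler's criterion: (19/83) ≡ 19^41 (mod 83).
19^2 ≡ 29 (mod 83)
19^4 ≡ 11 (mod 83)
19^8 ≡ 38 (mod 83)
19^16 ≡ 33 (mod 83)
19^32 ≡ 10 (mod 83)
19^41 = 19^(32+8+1) ≡ 82 (mod 83).
Result is 82 ≡ −1, so (19/83) = −1.

-1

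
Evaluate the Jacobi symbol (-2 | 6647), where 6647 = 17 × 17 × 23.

First reduce: -2 ≡ 6645 (mod 6647).
Reciprocity: 6645 ≡ 1 and 6647 ≡ 3 (mod 4), so (6645/6647) = +(6647/6645).
Reduce top mod 6645: now compute (2/6645).
Pull out 2: since 6645 ≡ 5 (mod 8), (2/6645) = -1.
Reached (1/6645) = 1. Collecting the sign flips along the way, the symbol is -1.

-1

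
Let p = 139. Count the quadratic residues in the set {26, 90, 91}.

1

(26/139) = -1 → non-residue.
(90/139) = -1 → non-residue.
(91/139) = +1 → QR.
Total quadratic residues among the 3: 1.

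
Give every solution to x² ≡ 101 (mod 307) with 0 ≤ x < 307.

Since 307 ≡ 3 (mod 4), a square root of 101 is 101^((307+1)/4) = 101^77 mod 307.
Repeated squaring: 101^2≡70, 101^4≡295, 101^8≡144, 101^16≡167, 101^32≡259, 101^64≡155 (mod 307).
101^77 = 101^(64+8+4+1) ≡ 79 (mod 307).
Check: 79² = 6241 ≡ 101 (mod 307). The two roots are 79 and 228.

79, 228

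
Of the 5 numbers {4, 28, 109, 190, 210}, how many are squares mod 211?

(4/211) = +1 → QR.
(28/211) = -1 → non-residue.
(109/211) = +1 → QR.
(190/211) = -1 → non-residue.
(210/211) = -1 → non-residue.
Total quadratic residues among the 5: 2.

2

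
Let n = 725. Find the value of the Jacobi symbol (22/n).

Pull out 2: since 725 ≡ 5 (mod 8), (2/725) = -1.
Reciprocity: 11 ≡ 3 and 725 ≡ 1 (mod 4), so (11/725) = +(725/11).
Reduce top mod 11: now compute (10/11).
Pull out 2: since 11 ≡ 3 (mod 8), (2/11) = -1.
Reciprocity: 5 ≡ 1 and 11 ≡ 3 (mod 4), so (5/11) = +(11/5).
Reduce top mod 5: now compute (1/5).
Reached (1/5) = 1. Collecting the sign flips along the way, the symbol is +1.

1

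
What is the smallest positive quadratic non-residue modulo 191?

7

(2/191) = +1, so 2 is a residue.
(3/191) = +1, so 3 is a residue.
(4/191) = +1, so 4 is a residue.
(5/191) = +1, so 5 is a residue.
(6/191) = +1, so 6 is a residue.
(7/191) = −1, so 7 is the smallest positive non-residue mod 191.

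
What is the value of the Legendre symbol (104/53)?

-1

Euler's criterion: (104/53) ≡ 51^26 (mod 53).
51^2 ≡ 4 (mod 53)
51^4 ≡ 16 (mod 53)
51^8 ≡ 44 (mod 53)
51^16 ≡ 28 (mod 53)
51^26 = 51^(16+8+2) ≡ 52 (mod 53).
Result is 52 ≡ −1, so (104/53) = −1.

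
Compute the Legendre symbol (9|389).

1

Reciprocity: 9 ≡ 1 and 389 ≡ 1 (mod 4), so (9/389) = +(389/9).
Reduce top mod 9: now compute (2/9).
Pull out 2: since 9 ≡ 1 (mod 8), (2/9) = +1.
Reached (1/9) = 1. Collecting the sign flips along the way, the symbol is +1.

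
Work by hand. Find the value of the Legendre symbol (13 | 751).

Reciprocity: 13 ≡ 1 and 751 ≡ 3 (mod 4), so (13/751) = +(751/13).
Reduce top mod 13: now compute (10/13).
Pull out 2: since 13 ≡ 5 (mod 8), (2/13) = -1.
Reciprocity: 5 ≡ 1 and 13 ≡ 1 (mod 4), so (5/13) = +(13/5).
Reduce top mod 5: now compute (3/5).
Reciprocity: 3 ≡ 3 and 5 ≡ 1 (mod 4), so (3/5) = +(5/3).
Reduce top mod 3: now compute (2/3).
Pull out 2: since 3 ≡ 3 (mod 8), (2/3) = -1.
Reached (1/3) = 1. Collecting the sign flips along the way, the symbol is +1.

1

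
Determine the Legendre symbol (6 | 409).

Pull out 2: since 409 ≡ 1 (mod 8), (2/409) = +1.
Reciprocity: 3 ≡ 3 and 409 ≡ 1 (mod 4), so (3/409) = +(409/3).
Reduce top mod 3: now compute (1/3).
Reached (1/3) = 1. Collecting the sign flips along the way, the symbol is +1.

1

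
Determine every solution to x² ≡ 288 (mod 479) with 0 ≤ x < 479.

Since 479 ≡ 3 (mod 4), a square root of 288 is 288^((479+1)/4) = 288^120 mod 479.
Repeated squaring: 288^2≡77, 288^4≡181, 288^8≡189, 288^16≡275, 288^32≡422, 288^64≡375 (mod 479).
288^120 = 288^(64+32+16+8) ≡ 151 (mod 479).
Check: 151² = 22801 ≡ 288 (mod 479). The two roots are 151 and 328.

151, 328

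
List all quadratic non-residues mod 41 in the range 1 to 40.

3 6 7 11 12 13 14 15 17 19 22 24 26 27 28 29 30 34 35 38

Square k = 1,…,20 (k and 41−k give the same square):
1²=1, 2²=4, 3²=9, 4²=16, 5²=25, 6²=36, 7²≡8, 8²≡23, 9²≡40, 10²≡18, 11²≡39, 12²≡21, 13²≡5, 14²≡32, 15²≡20, 16²≡10, 17²≡2, 18²≡37, 19²≡33, 20²≡31 (mod 41).
The residues are {1, 2, 4, 5, 8, 9, 10, 16, 18, 20, 21, 23, 25, 31, 32, 33, 36, 37, 39, 40}; the non-residues are the remaining 20 nonzero classes.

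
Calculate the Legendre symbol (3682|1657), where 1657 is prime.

1

First reduce: 3682 ≡ 368 (mod 1657).
Pull out 2^4: since 1657 ≡ 1 (mod 8), (2/1657) = +1, so (2/1657)^4 = +1.
Reciprocity: 23 ≡ 3 and 1657 ≡ 1 (mod 4), so (23/1657) = +(1657/23).
Reduce top mod 23: now compute (1/23).
Reached (1/23) = 1. Collecting the sign flips along the way, the symbol is +1.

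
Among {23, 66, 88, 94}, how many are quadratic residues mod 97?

3

(23/97) = -1 → non-residue.
(66/97) = +1 → QR.
(88/97) = +1 → QR.
(94/97) = +1 → QR.
Total quadratic residues among the 4: 3.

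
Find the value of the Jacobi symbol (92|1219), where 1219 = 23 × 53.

0

Pull out 2^2: since 1219 ≡ 3 (mod 8), (2/1219) = -1, so (2/1219)^2 = +1.
Reciprocity: 23 ≡ 3 and 1219 ≡ 3 (mod 4), so (23/1219) = −(1219/23).
Reduce top mod 23: now compute (0/23).
Top reduces to 0: gcd > 1, so the symbol is 0.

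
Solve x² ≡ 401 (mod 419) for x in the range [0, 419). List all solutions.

131, 288

Since 419 ≡ 3 (mod 4), a square root of 401 is 401^((419+1)/4) = 401^105 mod 419.
Repeated squaring: 401^2≡324, 401^4≡226, 401^8≡377, 401^16≡88, 401^32≡202, 401^64≡161 (mod 419).
401^105 = 401^(64+32+8+1) ≡ 131 (mod 419).
Check: 131² = 17161 ≡ 401 (mod 419). The two roots are 131 and 288.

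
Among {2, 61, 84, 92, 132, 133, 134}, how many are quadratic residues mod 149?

3

(2/149) = -1 → non-residue.
(61/149) = +1 → QR.
(84/149) = -1 → non-residue.
(92/149) = -1 → non-residue.
(132/149) = +1 → QR.
(133/149) = +1 → QR.
(134/149) = -1 → non-residue.
Total quadratic residues among the 7: 3.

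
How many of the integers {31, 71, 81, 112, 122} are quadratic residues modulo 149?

(31/149) = +1 → QR.
(71/149) = -1 → non-residue.
(81/149) = +1 → QR.
(112/149) = +1 → QR.
(122/149) = -1 → non-residue.
Total quadratic residues among the 5: 3.

3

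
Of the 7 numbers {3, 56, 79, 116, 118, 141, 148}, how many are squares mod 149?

3

(3/149) = -1 → non-residue.
(56/149) = -1 → non-residue.
(79/149) = -1 → non-residue.
(116/149) = +1 → QR.
(118/149) = +1 → QR.
(141/149) = -1 → non-residue.
(148/149) = +1 → QR.
Total quadratic residues among the 7: 3.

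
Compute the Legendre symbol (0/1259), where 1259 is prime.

0

Top reduces to 0: gcd > 1, so the symbol is 0.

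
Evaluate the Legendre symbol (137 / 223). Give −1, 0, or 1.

-1

Euler's criterion: (137/223) ≡ 137^111 (mod 223).
137^2 ≡ 37 (mod 223)
137^4 ≡ 31 (mod 223)
137^8 ≡ 69 (mod 223)
137^16 ≡ 78 (mod 223)
137^32 ≡ 63 (mod 223)
137^64 ≡ 178 (mod 223)
137^111 = 137^(64+32+8+4+2+1) ≡ 222 (mod 223).
Result is 222 ≡ −1, so (137/223) = −1.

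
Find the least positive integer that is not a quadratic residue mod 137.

3

(2/137) = +1, so 2 is a residue.
(3/137) = −1, so 3 is the smallest positive non-residue mod 137.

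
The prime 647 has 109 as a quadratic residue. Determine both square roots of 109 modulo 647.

135, 512

Since 647 ≡ 3 (mod 4), a square root of 109 is 109^((647+1)/4) = 109^162 mod 647.
Repeated squaring: 109^2≡235, 109^4≡230, 109^8≡493, 109^16≡424, 109^32≡557, 109^64≡336, 109^128≡318 (mod 647).
109^162 = 109^(128+32+2) ≡ 512 (mod 647).
Check: 512² = 262144 ≡ 109 (mod 647). The two roots are 135 and 512.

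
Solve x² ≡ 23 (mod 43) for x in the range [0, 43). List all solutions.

Since 43 ≡ 3 (mod 4), a square root of 23 is 23^((43+1)/4) = 23^11 mod 43.
Repeated squaring: 23^2≡13, 23^4≡40, 23^8≡9 (mod 43).
23^11 = 23^(8+2+1) ≡ 25 (mod 43).
Check: 25² = 625 ≡ 23 (mod 43). The two roots are 18 and 25.

18, 25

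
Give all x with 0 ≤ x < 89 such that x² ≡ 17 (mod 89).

89 ≡ 1 (mod 4), so we find a root by search.
Trying successive values, 27² = 729 ≡ 17 (mod 89). The other root is 89 − 27 = 62.

27, 62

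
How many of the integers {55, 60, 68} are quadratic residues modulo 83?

(55/83) = -1 → non-residue.
(60/83) = -1 → non-residue.
(68/83) = +1 → QR.
Total quadratic residues among the 3: 1.

1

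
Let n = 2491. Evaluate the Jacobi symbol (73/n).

Reciprocity: 73 ≡ 1 and 2491 ≡ 3 (mod 4), so (73/2491) = +(2491/73).
Reduce top mod 73: now compute (9/73).
Reciprocity: 9 ≡ 1 and 73 ≡ 1 (mod 4), so (9/73) = +(73/9).
Reduce top mod 9: now compute (1/9).
Reached (1/9) = 1. Collecting the sign flips along the way, the symbol is +1.

1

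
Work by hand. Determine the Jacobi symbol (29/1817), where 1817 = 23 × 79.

Reciprocity: 29 ≡ 1 and 1817 ≡ 1 (mod 4), so (29/1817) = +(1817/29).
Reduce top mod 29: now compute (19/29).
Reciprocity: 19 ≡ 3 and 29 ≡ 1 (mod 4), so (19/29) = +(29/19).
Reduce top mod 19: now compute (10/19).
Pull out 2: since 19 ≡ 3 (mod 8), (2/19) = -1.
Reciprocity: 5 ≡ 1 and 19 ≡ 3 (mod 4), so (5/19) = +(19/5).
Reduce top mod 5: now compute (4/5).
Pull out 2^2: since 5 ≡ 5 (mod 8), (2/5) = -1, so (2/5)^2 = +1.
Reached (1/5) = 1. Collecting the sign flips along the way, the symbol is -1.

-1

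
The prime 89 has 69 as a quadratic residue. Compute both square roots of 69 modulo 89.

89 ≡ 1 (mod 4), so we find a root by search.
Trying successive values, 43² = 1849 ≡ 69 (mod 89). The other root is 89 − 43 = 46.

43, 46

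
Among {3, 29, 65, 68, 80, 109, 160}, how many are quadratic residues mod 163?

2

(3/163) = -1 → non-residue.
(29/163) = -1 → non-residue.
(65/163) = +1 → QR.
(68/163) = -1 → non-residue.
(80/163) = -1 → non-residue.
(109/163) = -1 → non-residue.
(160/163) = +1 → QR.
Total quadratic residues among the 7: 2.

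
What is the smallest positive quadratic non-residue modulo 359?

(2/359) = +1, so 2 is a residue.
(3/359) = +1, so 3 is a residue.
(4/359) = +1, so 4 is a residue.
(5/359) = +1, so 5 is a residue.
(6/359) = +1, so 6 is a residue.
(7/359) = −1, so 7 is the smallest positive non-residue mod 359.

7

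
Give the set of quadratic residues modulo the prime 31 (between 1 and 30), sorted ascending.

1, 2, 4, 5, 7, 8, 9, 10, 14, 16, 18, 19, 20, 25, 28

Square k = 1,…,15 (k and 31−k give the same square):
1²=1, 2²=4, 3²=9, 4²=16, 5²=25, 6²≡5, 7²≡18, 8²≡2, 9²≡19, 10²≡7, 11²≡28, 12²≡20, 13²≡14, 14²≡10, 15²≡8 (mod 31).
So the quadratic residues mod 31 are {1, 2, 4, 5, 7, 8, 9, 10, 14, 16, 18, 19, 20, 25, 28}.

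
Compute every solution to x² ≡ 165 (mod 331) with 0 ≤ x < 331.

128, 203

Since 331 ≡ 3 (mod 4), a square root of 165 is 165^((331+1)/4) = 165^83 mod 331.
Repeated squaring: 165^2≡83, 165^4≡269, 165^8≡203, 165^16≡165, 165^32≡83, 165^64≡269 (mod 331).
165^83 = 165^(64+16+2+1) ≡ 203 (mod 331).
Check: 203² = 41209 ≡ 165 (mod 331). The two roots are 128 and 203.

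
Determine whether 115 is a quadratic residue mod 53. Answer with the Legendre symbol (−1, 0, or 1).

Euler's criterion: (115/53) ≡ 9^26 (mod 53).
9^2 ≡ 28 (mod 53)
9^4 ≡ 42 (mod 53)
9^8 ≡ 15 (mod 53)
9^16 ≡ 13 (mod 53)
9^26 = 9^(16+8+2) ≡ 1 (mod 53).
Result is 1, so (115/53) = 1.

1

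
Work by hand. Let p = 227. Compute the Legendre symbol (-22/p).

First reduce: -22 ≡ 205 (mod 227).
Reciprocity: 205 ≡ 1 and 227 ≡ 3 (mod 4), so (205/227) = +(227/205).
Reduce top mod 205: now compute (22/205).
Pull out 2: since 205 ≡ 5 (mod 8), (2/205) = -1.
Reciprocity: 11 ≡ 3 and 205 ≡ 1 (mod 4), so (11/205) = +(205/11).
Reduce top mod 11: now compute (7/11).
Reciprocity: 7 ≡ 3 and 11 ≡ 3 (mod 4), so (7/11) = −(11/7).
Reduce top mod 7: now compute (4/7).
Pull out 2^2: since 7 ≡ 7 (mod 8), (2/7) = +1, so (2/7)^2 = +1.
Reached (1/7) = 1. Collecting the sign flips along the way, the symbol is +1.

1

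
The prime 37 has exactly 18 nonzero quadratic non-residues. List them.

Square k = 1,…,18 (k and 37−k give the same square):
1²=1, 2²=4, 3²=9, 4²=16, 5²=25, 6²=36, 7²≡12, 8²≡27, 9²≡7, 10²≡26, 11²≡10, 12²≡33, 13²≡21, 14²≡11, 15²≡3, 16²≡34, 17²≡30, 18²≡28 (mod 37).
The residues are {1, 3, 4, 7, 9, 10, 11, 12, 16, 21, 25, 26, 27, 28, 30, 33, 34, 36}; the non-residues are the remaining 18 nonzero classes.

2,5,6,8,13,14,15,17,18,19,20,22,23,24,29,31,32,35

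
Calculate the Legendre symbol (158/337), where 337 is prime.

1

Pull out 2: since 337 ≡ 1 (mod 8), (2/337) = +1.
Reciprocity: 79 ≡ 3 and 337 ≡ 1 (mod 4), so (79/337) = +(337/79).
Reduce top mod 79: now compute (21/79).
Reciprocity: 21 ≡ 1 and 79 ≡ 3 (mod 4), so (21/79) = +(79/21).
Reduce top mod 21: now compute (16/21).
Pull out 2^4: since 21 ≡ 5 (mod 8), (2/21) = -1, so (2/21)^4 = +1.
Reached (1/21) = 1. Collecting the sign flips along the way, the symbol is +1.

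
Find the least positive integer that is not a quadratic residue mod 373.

(2/373) = −1, so 2 is the smallest positive non-residue mod 373.

2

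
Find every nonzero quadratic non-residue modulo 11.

2 6 7 8 10

Square k = 1,…,5 (k and 11−k give the same square):
1²=1, 2²=4, 3²=9, 4²≡5, 5²≡3 (mod 11).
The residues are {1, 3, 4, 5, 9}; the non-residues are the remaining 5 nonzero classes.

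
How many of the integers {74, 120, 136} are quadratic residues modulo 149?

(74/149) = -1 → non-residue.
(120/149) = +1 → QR.
(136/149) = -1 → non-residue.
Total quadratic residues among the 3: 1.

1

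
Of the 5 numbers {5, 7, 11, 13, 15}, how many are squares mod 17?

2

(5/17) = -1 → non-residue.
(7/17) = -1 → non-residue.
(11/17) = -1 → non-residue.
(13/17) = +1 → QR.
(15/17) = +1 → QR.
Total quadratic residues among the 5: 2.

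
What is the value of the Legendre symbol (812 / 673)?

Euler's criterion: (812/673) ≡ 139^336 (mod 673).
139^2 ≡ 477 (mod 673)
139^4 ≡ 55 (mod 673)
139^8 ≡ 333 (mod 673)
139^16 ≡ 517 (mod 673)
139^32 ≡ 108 (mod 673)
139^64 ≡ 223 (mod 673)
139^128 ≡ 600 (mod 673)
139^256 ≡ 618 (mod 673)
139^336 = 139^(256+64+16) ≡ 1 (mod 673).
Result is 1, so (812/673) = 1.

1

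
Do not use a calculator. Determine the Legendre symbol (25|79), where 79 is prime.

Reciprocity: 25 ≡ 1 and 79 ≡ 3 (mod 4), so (25/79) = +(79/25).
Reduce top mod 25: now compute (4/25).
Pull out 2^2: since 25 ≡ 1 (mod 8), (2/25) = +1, so (2/25)^2 = +1.
Reached (1/25) = 1. Collecting the sign flips along the way, the symbol is +1.

1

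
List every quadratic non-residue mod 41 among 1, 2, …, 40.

Square k = 1,…,20 (k and 41−k give the same square):
1²=1, 2²=4, 3²=9, 4²=16, 5²=25, 6²=36, 7²≡8, 8²≡23, 9²≡40, 10²≡18, 11²≡39, 12²≡21, 13²≡5, 14²≡32, 15²≡20, 16²≡10, 17²≡2, 18²≡37, 19²≡33, 20²≡31 (mod 41).
The residues are {1, 2, 4, 5, 8, 9, 10, 16, 18, 20, 21, 23, 25, 31, 32, 33, 36, 37, 39, 40}; the non-residues are the remaining 20 nonzero classes.

3 6 7 11 12 13 14 15 17 19 22 24 26 27 28 29 30 34 35 38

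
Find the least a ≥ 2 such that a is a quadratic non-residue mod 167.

5

(2/167) = +1, so 2 is a residue.
(3/167) = +1, so 3 is a residue.
(4/167) = +1, so 4 is a residue.
(5/167) = −1, so 5 is the smallest positive non-residue mod 167.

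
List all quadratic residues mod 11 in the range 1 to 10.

Square k = 1,…,5 (k and 11−k give the same square):
1²=1, 2²=4, 3²=9, 4²≡5, 5²≡3 (mod 11).
So the quadratic residues mod 11 are {1, 3, 4, 5, 9}.

1,3,4,5,9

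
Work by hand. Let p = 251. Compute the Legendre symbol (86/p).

1

Pull out 2: since 251 ≡ 3 (mod 8), (2/251) = -1.
Reciprocity: 43 ≡ 3 and 251 ≡ 3 (mod 4), so (43/251) = −(251/43).
Reduce top mod 43: now compute (36/43).
Pull out 2^2: since 43 ≡ 3 (mod 8), (2/43) = -1, so (2/43)^2 = +1.
Reciprocity: 9 ≡ 1 and 43 ≡ 3 (mod 4), so (9/43) = +(43/9).
Reduce top mod 9: now compute (7/9).
Reciprocity: 7 ≡ 3 and 9 ≡ 1 (mod 4), so (7/9) = +(9/7).
Reduce top mod 7: now compute (2/7).
Pull out 2: since 7 ≡ 7 (mod 8), (2/7) = +1.
Reached (1/7) = 1. Collecting the sign flips along the way, the symbol is +1.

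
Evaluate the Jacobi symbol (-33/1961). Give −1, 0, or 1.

-1

First reduce: -33 ≡ 1928 (mod 1961).
Pull out 2^3: since 1961 ≡ 1 (mod 8), (2/1961) = +1, so (2/1961)^3 = +1.
Reciprocity: 241 ≡ 1 and 1961 ≡ 1 (mod 4), so (241/1961) = +(1961/241).
Reduce top mod 241: now compute (33/241).
Reciprocity: 33 ≡ 1 and 241 ≡ 1 (mod 4), so (33/241) = +(241/33).
Reduce top mod 33: now compute (10/33).
Pull out 2: since 33 ≡ 1 (mod 8), (2/33) = +1.
Reciprocity: 5 ≡ 1 and 33 ≡ 1 (mod 4), so (5/33) = +(33/5).
Reduce top mod 5: now compute (3/5).
Reciprocity: 3 ≡ 3 and 5 ≡ 1 (mod 4), so (3/5) = +(5/3).
Reduce top mod 3: now compute (2/3).
Pull out 2: since 3 ≡ 3 (mod 8), (2/3) = -1.
Reached (1/3) = 1. Collecting the sign flips along the way, the symbol is -1.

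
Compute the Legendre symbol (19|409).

-1

Reciprocity: 19 ≡ 3 and 409 ≡ 1 (mod 4), so (19/409) = +(409/19).
Reduce top mod 19: now compute (10/19).
Pull out 2: since 19 ≡ 3 (mod 8), (2/19) = -1.
Reciprocity: 5 ≡ 1 and 19 ≡ 3 (mod 4), so (5/19) = +(19/5).
Reduce top mod 5: now compute (4/5).
Pull out 2^2: since 5 ≡ 5 (mod 8), (2/5) = -1, so (2/5)^2 = +1.
Reached (1/5) = 1. Collecting the sign flips along the way, the symbol is -1.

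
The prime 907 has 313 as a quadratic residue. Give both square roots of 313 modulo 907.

Since 907 ≡ 3 (mod 4), a square root of 313 is 313^((907+1)/4) = 313^227 mod 907.
Repeated squaring: 313^2≡13, 313^4≡169, 313^8≡444, 313^16≡317, 313^32≡719, 313^64≡878, 313^128≡841 (mod 907).
313^227 = 313^(128+64+32+2+1) ≡ 87 (mod 907).
Check: 87² = 7569 ≡ 313 (mod 907). The two roots are 87 and 820.

87, 820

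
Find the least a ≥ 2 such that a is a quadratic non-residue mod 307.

(2/307) = −1, so 2 is the smallest positive non-residue mod 307.

2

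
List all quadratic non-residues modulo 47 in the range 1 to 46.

Square k = 1,…,23 (k and 47−k give the same square):
1²=1, 2²=4, 3²=9, 4²=16, 5²=25, 6²=36, 7²≡2, 8²≡17, 9²≡34, 10²≡6, 11²≡27, 12²≡3, 13²≡28, 14²≡8, 15²≡37, 16²≡21, 17²≡7, 18²≡42, 19²≡32, 20²≡24, 21²≡18, 22²≡14, 23²≡12 (mod 47).
The residues are {1, 2, 3, 4, 6, 7, 8, 9, 12, 14, 16, 17, 18, 21, 24, 25, 27, 28, 32, 34, 36, 37, 42}; the non-residues are the remaining 23 nonzero classes.

5,10,11,13,15,19,20,22,23,26,29,30,31,33,35,38,39,40,41,43,44,45,46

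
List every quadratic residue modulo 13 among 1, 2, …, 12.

1, 3, 4, 9, 10, 12

Square k = 1,…,6 (k and 13−k give the same square):
1²=1, 2²=4, 3²=9, 4²≡3, 5²≡12, 6²≡10 (mod 13).
So the quadratic residues mod 13 are {1, 3, 4, 9, 10, 12}.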